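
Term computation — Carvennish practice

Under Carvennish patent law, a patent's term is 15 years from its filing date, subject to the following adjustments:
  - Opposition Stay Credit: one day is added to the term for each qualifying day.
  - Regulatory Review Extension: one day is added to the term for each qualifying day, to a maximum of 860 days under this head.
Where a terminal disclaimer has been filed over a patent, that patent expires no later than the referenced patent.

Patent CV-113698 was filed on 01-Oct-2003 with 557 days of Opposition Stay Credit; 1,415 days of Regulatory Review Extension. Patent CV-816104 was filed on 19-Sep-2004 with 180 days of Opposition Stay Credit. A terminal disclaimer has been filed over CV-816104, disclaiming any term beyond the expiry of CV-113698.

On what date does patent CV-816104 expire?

2020-03-17

Natural term of CV-816104:
  Base: filing + 15 years → 19 September 2019.
  Opposition Stay Credit: +180 days → 17 March 2020.
Expiry of referenced patent CV-113698:
  Base: filing + 15 years → 1 October 2018.
  Opposition Stay Credit: +557 days → 10 April 2020.
  Regulatory Review Extension: 1415 days claimed exceeds the 860-day cap, so +860 days → 18 August 2022.
Terminal disclaimer: CV-816104 expires on the earlier of 17 March 2020 and 18 August 2022.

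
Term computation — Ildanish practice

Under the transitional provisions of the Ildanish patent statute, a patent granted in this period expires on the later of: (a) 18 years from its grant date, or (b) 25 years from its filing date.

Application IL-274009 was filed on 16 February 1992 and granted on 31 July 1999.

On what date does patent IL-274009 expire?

2017-07-31

(a) grant + 18 years → 31 July 2017.
(b) filing + 25 years → 16 February 2017.
Later of the two: 31 July 2017.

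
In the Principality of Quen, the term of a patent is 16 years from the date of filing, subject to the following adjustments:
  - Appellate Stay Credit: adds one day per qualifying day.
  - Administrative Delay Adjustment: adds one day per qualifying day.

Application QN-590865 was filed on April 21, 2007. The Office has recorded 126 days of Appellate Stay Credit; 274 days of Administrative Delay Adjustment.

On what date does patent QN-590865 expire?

May 25, 2024

Base term: filing date + 16 years → 21 April 2023.
Appellate Stay Credit: +126 days → 25 August 2023.
Administrative Delay Adjustment: +274 days → 25 May 2024.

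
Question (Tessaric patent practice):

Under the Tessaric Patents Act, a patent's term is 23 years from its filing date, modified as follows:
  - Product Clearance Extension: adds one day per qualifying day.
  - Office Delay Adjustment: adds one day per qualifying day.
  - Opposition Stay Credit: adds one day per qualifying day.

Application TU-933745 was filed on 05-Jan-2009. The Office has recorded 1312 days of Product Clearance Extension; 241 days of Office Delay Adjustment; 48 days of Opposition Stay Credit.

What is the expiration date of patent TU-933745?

2036-05-24

Base term: filing date + 23 years → 5 January 2032.
Product Clearance Extension: +1312 days → 9 August 2035.
Office Delay Adjustment: +241 days → 6 April 2036.
Opposition Stay Credit: +48 days → 24 May 2036.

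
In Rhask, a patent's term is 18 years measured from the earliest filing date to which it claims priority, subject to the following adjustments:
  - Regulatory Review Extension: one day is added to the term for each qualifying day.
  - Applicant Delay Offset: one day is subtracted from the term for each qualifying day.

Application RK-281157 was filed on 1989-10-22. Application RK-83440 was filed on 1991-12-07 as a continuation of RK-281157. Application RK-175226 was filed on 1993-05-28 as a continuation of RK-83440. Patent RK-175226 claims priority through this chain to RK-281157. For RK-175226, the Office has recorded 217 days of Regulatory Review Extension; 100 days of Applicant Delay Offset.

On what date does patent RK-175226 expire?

Earliest priority filing: 22 October 1989.
Base term: 22 October 1989 + 18 years → 22 October 2007.
Regulatory Review Extension: +217 days → 26 May 2008.
Applicant Delay Offset: −100 days → 16 February 2008.

2008-02-16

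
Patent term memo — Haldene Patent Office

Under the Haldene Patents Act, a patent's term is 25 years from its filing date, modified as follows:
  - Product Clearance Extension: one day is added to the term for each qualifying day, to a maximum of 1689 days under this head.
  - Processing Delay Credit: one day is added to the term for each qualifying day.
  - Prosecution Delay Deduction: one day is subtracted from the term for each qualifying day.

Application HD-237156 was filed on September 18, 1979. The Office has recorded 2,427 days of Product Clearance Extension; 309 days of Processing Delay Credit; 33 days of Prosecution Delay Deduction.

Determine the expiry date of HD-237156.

Base term: filing date + 25 years → 18 September 2004.
Product Clearance Extension: 2427 days claimed exceeds the 1689-day cap, so +1689 days → 4 May 2009.
Processing Delay Credit: +309 days → 9 March 2010.
Prosecution Delay Deduction: −33 days → 4 February 2010.

2010-02-04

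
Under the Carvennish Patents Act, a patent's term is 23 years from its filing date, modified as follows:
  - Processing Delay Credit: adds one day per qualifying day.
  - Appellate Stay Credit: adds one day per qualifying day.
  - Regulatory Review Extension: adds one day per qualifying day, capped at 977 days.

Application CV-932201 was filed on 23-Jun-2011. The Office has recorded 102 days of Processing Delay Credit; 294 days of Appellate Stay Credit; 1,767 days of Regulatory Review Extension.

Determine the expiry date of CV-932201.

Base term: filing date + 23 years → 23 June 2034.
Processing Delay Credit: +102 days → 3 October 2034.
Appellate Stay Credit: +294 days → 24 July 2035.
Regulatory Review Extension: 1767 days claimed exceeds the 977-day cap, so +977 days → 27 March 2038.

March 27, 2038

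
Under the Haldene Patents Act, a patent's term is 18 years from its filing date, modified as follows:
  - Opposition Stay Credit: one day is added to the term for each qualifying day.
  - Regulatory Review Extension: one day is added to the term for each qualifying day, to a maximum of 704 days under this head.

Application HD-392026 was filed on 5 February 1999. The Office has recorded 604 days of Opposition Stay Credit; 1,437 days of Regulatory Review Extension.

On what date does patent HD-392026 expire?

Base term: filing date + 18 years → 5 February 2017.
Opposition Stay Credit: +604 days → 2 October 2018.
Regulatory Review Extension: 1437 days claimed exceeds the 704-day cap, so +704 days → 5 September 2020.

2020-09-05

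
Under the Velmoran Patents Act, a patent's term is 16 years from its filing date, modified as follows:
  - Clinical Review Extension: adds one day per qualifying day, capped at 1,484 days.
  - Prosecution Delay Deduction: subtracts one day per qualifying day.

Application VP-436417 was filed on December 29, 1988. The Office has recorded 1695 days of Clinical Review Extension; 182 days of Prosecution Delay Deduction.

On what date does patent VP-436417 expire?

2008-07-23

Base term: filing date + 16 years → 29 December 2004.
Clinical Review Extension: 1695 days claimed exceeds the 1484-day cap, so +1484 days → 21 January 2009.
Prosecution Delay Deduction: −182 days → 23 July 2008.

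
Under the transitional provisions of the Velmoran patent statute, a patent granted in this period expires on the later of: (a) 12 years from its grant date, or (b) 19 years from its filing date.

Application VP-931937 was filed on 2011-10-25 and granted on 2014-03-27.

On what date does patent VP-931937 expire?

2030-10-25

(a) grant + 12 years → 27 March 2026.
(b) filing + 19 years → 25 October 2030.
Later of the two: 25 October 2030.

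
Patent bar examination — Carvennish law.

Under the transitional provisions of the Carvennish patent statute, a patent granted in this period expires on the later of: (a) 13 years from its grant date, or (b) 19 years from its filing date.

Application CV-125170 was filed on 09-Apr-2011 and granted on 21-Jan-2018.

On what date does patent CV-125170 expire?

2031-01-21

(a) grant + 13 years → 21 January 2031.
(b) filing + 19 years → 9 April 2030.
Later of the two: 21 January 2031.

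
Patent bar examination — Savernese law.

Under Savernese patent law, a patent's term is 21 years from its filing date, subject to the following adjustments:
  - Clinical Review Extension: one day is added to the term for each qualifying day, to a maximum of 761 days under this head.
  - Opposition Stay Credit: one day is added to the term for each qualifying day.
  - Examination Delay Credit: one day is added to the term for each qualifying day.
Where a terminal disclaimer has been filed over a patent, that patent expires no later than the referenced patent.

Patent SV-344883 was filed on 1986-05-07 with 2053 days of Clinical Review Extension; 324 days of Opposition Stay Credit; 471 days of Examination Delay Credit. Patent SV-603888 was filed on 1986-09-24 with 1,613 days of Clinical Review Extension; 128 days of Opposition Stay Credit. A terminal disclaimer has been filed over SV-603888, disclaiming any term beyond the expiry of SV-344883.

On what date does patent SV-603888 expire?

Natural term of SV-603888:
  Base: filing + 21 years → 24 September 2007.
  Clinical Review Extension: 1613 days claimed exceeds the 761-day cap, so +761 days → 24 October 2009.
  Opposition Stay Credit: +128 days → 1 March 2010.
Expiry of referenced patent SV-344883:
  Base: filing + 21 years → 7 May 2007.
  Clinical Review Extension: 2053 days claimed exceeds the 761-day cap, so +761 days → 6 June 2009.
  Opposition Stay Credit: +324 days → 26 April 2010.
  Examination Delay Credit: +471 days → 10 August 2011.
Terminal disclaimer: SV-603888 expires on the earlier of 1 March 2010 and 10 August 2011.

2010-03-01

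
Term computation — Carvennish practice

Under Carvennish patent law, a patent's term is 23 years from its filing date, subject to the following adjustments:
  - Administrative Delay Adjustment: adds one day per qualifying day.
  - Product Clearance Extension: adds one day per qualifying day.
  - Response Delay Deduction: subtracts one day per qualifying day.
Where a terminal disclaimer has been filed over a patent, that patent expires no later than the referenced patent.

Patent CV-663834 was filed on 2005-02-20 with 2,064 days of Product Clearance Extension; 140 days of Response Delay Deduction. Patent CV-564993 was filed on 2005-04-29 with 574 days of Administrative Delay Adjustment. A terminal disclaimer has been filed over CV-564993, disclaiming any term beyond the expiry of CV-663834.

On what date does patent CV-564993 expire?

November 24, 2029

Natural term of CV-564993:
  Base: filing + 23 years → 29 April 2028.
  Administrative Delay Adjustment: +574 days → 24 November 2029.
Expiry of referenced patent CV-663834:
  Base: filing + 23 years → 20 February 2028.
  Product Clearance Extension: +2064 days → 15 October 2033.
  Response Delay Deduction: −140 days → 28 May 2033.
Terminal disclaimer: CV-564993 expires on the earlier of 24 November 2029 and 28 May 2033.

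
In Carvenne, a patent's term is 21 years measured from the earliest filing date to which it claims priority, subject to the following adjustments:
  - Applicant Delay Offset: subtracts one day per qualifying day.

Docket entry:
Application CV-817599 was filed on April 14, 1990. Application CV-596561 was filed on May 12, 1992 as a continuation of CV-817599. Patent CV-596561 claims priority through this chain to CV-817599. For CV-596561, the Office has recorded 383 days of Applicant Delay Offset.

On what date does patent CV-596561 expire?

Earliest priority filing: 14 April 1990.
Base term: 14 April 1990 + 21 years → 14 April 2011.
Applicant Delay Offset: −383 days → 27 March 2010.

2010-03-27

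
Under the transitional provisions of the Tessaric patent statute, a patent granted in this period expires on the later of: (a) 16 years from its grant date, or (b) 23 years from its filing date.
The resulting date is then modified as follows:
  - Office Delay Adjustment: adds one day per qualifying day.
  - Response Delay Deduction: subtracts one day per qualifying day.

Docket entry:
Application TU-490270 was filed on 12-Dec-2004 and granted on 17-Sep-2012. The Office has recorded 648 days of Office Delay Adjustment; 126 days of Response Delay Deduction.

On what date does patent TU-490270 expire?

February 21, 2030

(a) grant + 16 years → 17 September 2028.
(b) filing + 23 years → 12 December 2027.
Later of the two: 17 September 2028.
Office Delay Adjustment: +648 days → 27 June 2030.
Response Delay Deduction: −126 days → 21 February 2030.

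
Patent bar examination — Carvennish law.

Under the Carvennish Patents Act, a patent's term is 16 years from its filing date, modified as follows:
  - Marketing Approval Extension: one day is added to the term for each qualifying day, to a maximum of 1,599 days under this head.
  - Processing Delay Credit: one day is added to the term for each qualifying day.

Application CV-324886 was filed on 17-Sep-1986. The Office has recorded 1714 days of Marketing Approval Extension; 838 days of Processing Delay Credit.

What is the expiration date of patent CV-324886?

May 20, 2009

Base term: filing date + 16 years → 17 September 2002.
Marketing Approval Extension: 1714 days claimed exceeds the 1599-day cap, so +1599 days → 2 February 2007.
Processing Delay Credit: +838 days → 20 May 2009.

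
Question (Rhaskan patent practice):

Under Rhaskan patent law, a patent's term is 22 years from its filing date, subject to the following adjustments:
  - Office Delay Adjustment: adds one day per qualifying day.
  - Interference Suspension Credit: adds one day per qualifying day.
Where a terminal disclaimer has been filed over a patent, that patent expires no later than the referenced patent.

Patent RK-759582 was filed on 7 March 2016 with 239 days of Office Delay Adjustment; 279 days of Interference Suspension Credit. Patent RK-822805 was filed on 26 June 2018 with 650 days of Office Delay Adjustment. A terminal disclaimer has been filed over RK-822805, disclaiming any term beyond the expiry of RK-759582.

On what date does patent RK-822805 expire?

August 7, 2039

Natural term of RK-822805:
  Base: filing + 22 years → 26 June 2040.
  Office Delay Adjustment: +650 days → 7 April 2042.
Expiry of referenced patent RK-759582:
  Base: filing + 22 years → 7 March 2038.
  Office Delay Adjustment: +239 days → 1 November 2038.
  Interference Suspension Credit: +279 days → 7 August 2039.
Terminal disclaimer: RK-822805 expires on the earlier of 7 April 2042 and 7 August 2039.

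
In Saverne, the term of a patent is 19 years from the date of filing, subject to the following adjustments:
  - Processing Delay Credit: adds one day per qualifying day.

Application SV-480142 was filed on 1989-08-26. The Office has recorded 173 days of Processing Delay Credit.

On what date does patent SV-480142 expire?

2009-02-15

Base term: filing date + 19 years → 26 August 2008.
Processing Delay Credit: +173 days → 15 February 2009.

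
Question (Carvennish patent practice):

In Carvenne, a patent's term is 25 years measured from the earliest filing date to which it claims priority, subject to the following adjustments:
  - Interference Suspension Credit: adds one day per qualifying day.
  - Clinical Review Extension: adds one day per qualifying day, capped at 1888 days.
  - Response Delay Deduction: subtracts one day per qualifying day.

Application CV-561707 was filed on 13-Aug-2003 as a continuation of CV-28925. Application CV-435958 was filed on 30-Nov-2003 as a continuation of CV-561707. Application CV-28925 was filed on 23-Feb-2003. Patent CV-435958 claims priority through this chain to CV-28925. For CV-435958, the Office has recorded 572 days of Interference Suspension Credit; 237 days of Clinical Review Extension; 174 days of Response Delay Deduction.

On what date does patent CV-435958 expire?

Earliest priority filing: 23 February 2003.
Base term: 23 February 2003 + 25 years → 23 February 2028.
Interference Suspension Credit: +572 days → 17 September 2029.
Clinical Review Extension: 237 days (within the 1888-day cap) → +237 days → 12 May 2030.
Response Delay Deduction: −174 days → 19 November 2029.

November 19, 2029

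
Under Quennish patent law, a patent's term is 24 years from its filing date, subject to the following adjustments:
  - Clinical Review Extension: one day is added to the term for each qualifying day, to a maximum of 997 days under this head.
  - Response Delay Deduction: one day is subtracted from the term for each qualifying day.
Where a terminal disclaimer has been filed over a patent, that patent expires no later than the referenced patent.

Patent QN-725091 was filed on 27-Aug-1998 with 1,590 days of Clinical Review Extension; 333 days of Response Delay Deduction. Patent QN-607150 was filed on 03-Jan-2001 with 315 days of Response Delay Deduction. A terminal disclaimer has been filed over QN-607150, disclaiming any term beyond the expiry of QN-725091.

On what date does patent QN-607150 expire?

2024-02-23

Natural term of QN-607150:
  Base: filing + 24 years → 3 January 2025.
  Response Delay Deduction: −315 days → 23 February 2024.
Expiry of referenced patent QN-725091:
  Base: filing + 24 years → 27 August 2022.
  Clinical Review Extension: 1590 days claimed exceeds the 997-day cap, so +997 days → 20 May 2025.
  Response Delay Deduction: −333 days → 21 June 2024.
Terminal disclaimer: QN-607150 expires on the earlier of 23 February 2024 and 21 June 2024.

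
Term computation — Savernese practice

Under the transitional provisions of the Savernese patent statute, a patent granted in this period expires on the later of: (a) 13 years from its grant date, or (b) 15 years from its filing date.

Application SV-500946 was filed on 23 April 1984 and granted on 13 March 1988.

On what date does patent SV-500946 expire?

(a) grant + 13 years → 13 March 2001.
(b) filing + 15 years → 23 April 1999.
Later of the two: 13 March 2001.

2001-03-13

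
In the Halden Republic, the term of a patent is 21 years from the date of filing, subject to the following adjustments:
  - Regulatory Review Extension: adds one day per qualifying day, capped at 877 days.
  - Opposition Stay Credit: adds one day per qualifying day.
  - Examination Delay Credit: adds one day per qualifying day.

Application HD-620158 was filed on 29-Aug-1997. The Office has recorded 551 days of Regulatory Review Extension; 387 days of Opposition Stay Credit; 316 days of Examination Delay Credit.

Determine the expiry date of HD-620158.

February 3, 2022

Base term: filing date + 21 years → 29 August 2018.
Regulatory Review Extension: 551 days (within the 877-day cap) → +551 days → 2 March 2020.
Opposition Stay Credit: +387 days → 24 March 2021.
Examination Delay Credit: +316 days → 3 February 2022.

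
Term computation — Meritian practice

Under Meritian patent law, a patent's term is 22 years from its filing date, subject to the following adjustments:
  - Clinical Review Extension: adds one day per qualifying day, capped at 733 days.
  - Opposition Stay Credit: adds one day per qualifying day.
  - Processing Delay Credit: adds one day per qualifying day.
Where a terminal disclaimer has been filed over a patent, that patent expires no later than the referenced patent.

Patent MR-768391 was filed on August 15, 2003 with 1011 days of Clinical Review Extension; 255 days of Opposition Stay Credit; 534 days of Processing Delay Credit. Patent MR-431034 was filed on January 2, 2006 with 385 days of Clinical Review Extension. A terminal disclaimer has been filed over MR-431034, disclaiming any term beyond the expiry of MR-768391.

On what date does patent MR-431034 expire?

January 21, 2029

Natural term of MR-431034:
  Base: filing + 22 years → 2 January 2028.
  Clinical Review Extension: 385 days (within the 733-day cap) → +385 days → 21 January 2029.
Expiry of referenced patent MR-768391:
  Base: filing + 22 years → 15 August 2025.
  Clinical Review Extension: 1011 days claimed exceeds the 733-day cap, so +733 days → 18 August 2027.
  Opposition Stay Credit: +255 days → 29 April 2028.
  Processing Delay Credit: +534 days → 15 October 2029.
Terminal disclaimer: MR-431034 expires on the earlier of 21 January 2029 and 15 October 2029.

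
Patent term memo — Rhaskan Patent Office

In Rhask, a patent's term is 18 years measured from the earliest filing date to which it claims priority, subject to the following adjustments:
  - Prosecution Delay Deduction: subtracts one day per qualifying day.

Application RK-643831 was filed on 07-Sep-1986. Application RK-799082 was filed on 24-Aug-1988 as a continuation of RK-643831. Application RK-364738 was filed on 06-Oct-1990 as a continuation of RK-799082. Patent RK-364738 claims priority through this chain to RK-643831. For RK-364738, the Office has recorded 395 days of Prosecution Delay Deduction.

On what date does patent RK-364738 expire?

Earliest priority filing: 7 September 1986.
Base term: 7 September 1986 + 18 years → 7 September 2004.
Prosecution Delay Deduction: −395 days → 9 August 2003.

2003-08-09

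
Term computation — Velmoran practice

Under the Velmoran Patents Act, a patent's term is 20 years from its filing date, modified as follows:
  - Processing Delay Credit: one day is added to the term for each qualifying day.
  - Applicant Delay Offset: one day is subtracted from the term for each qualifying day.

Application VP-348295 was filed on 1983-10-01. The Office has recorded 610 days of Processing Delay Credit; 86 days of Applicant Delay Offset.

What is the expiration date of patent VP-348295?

Base term: filing date + 20 years → 1 October 2003.
Processing Delay Credit: +610 days → 2 June 2005.
Applicant Delay Offset: −86 days → 8 March 2005.

2005-03-08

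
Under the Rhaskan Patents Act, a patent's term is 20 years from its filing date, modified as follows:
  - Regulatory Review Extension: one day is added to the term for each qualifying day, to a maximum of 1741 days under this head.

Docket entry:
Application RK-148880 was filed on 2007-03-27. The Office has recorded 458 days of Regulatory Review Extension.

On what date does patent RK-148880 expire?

Base term: filing date + 20 years → 27 March 2027.
Regulatory Review Extension: 458 days (within the 1741-day cap) → +458 days → 27 June 2028.

2028-06-27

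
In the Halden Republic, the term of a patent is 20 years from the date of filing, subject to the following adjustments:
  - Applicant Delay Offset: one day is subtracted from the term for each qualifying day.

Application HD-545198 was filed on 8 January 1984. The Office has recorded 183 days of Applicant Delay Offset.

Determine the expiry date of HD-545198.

July 9, 2003

Base term: filing date + 20 years → 8 January 2004.
Applicant Delay Offset: −183 days → 9 July 2003.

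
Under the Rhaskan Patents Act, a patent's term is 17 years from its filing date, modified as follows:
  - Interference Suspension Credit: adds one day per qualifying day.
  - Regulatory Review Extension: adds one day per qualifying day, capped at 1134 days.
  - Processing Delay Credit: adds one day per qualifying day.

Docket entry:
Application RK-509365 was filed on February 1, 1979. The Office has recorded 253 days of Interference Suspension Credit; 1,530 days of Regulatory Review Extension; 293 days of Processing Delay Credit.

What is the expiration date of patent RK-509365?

September 7, 2000

Base term: filing date + 17 years → 1 February 1996.
Interference Suspension Credit: +253 days → 11 October 1996.
Regulatory Review Extension: 1530 days claimed exceeds the 1134-day cap, so +1134 days → 19 November 1999.
Processing Delay Credit: +293 days → 7 September 2000.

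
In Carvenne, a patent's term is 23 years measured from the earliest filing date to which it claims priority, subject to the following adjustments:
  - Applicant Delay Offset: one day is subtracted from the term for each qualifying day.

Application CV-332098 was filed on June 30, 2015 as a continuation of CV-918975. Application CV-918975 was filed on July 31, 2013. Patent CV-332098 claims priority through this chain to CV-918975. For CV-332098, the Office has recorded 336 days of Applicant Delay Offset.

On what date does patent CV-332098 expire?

Earliest priority filing: 31 July 2013.
Base term: 31 July 2013 + 23 years → 31 July 2036.
Applicant Delay Offset: −336 days → 30 August 2035.

August 30, 2035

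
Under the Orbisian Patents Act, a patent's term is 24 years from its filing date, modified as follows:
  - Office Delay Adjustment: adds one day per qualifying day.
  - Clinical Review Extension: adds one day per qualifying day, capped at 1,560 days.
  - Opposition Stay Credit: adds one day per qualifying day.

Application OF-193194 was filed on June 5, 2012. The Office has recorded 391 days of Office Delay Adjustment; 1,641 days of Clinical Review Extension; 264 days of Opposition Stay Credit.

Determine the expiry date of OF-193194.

June 29, 2042

Base term: filing date + 24 years → 5 June 2036.
Office Delay Adjustment: +391 days → 1 July 2037.
Clinical Review Extension: 1641 days claimed exceeds the 1560-day cap, so +1560 days → 8 October 2041.
Opposition Stay Credit: +264 days → 29 June 2042.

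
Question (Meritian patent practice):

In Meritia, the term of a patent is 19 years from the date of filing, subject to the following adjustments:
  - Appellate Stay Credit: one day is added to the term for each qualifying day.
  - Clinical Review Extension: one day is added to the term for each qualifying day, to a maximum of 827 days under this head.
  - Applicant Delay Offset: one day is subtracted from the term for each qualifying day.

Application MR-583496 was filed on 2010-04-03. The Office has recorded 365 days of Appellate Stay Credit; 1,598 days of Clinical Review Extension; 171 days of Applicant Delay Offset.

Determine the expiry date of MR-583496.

Base term: filing date + 19 years → 3 April 2029.
Appellate Stay Credit: +365 days → 3 April 2030.
Clinical Review Extension: 1598 days claimed exceeds the 827-day cap, so +827 days → 8 July 2032.
Applicant Delay Offset: −171 days → 19 January 2032.

January 19, 2032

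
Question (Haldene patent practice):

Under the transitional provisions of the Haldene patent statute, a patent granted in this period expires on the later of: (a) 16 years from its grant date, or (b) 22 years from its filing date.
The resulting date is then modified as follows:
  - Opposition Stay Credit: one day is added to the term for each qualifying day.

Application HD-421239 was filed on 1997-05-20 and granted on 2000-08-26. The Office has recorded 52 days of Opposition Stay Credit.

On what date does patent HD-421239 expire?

(a) grant + 16 years → 26 August 2016.
(b) filing + 22 years → 20 May 2019.
Later of the two: 20 May 2019.
Opposition Stay Credit: +52 days → 11 July 2019.

2019-07-11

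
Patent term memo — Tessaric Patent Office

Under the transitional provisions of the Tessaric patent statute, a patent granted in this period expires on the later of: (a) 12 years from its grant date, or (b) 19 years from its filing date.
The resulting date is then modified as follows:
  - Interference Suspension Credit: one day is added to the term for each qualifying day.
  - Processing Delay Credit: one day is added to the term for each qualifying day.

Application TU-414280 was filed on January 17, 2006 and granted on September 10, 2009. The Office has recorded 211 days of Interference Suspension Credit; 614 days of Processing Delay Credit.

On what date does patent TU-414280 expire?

2027-04-22

(a) grant + 12 years → 10 September 2021.
(b) filing + 19 years → 17 January 2025.
Later of the two: 17 January 2025.
Interference Suspension Credit: +211 days → 16 August 2025.
Processing Delay Credit: +614 days → 22 April 2027.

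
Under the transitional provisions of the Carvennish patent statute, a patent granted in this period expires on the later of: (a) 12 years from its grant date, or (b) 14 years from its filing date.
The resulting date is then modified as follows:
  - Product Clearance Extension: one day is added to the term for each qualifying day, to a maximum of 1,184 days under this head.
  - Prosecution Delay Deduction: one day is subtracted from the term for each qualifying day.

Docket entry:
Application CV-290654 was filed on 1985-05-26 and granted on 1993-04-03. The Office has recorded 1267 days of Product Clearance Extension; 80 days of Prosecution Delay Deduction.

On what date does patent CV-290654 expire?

2008-04-11

(a) grant + 12 years → 3 April 2005.
(b) filing + 14 years → 26 May 1999.
Later of the two: 3 April 2005.
Product Clearance Extension: 1267 days claimed exceeds the 1184-day cap, so +1184 days → 30 June 2008.
Prosecution Delay Deduction: −80 days → 11 April 2008.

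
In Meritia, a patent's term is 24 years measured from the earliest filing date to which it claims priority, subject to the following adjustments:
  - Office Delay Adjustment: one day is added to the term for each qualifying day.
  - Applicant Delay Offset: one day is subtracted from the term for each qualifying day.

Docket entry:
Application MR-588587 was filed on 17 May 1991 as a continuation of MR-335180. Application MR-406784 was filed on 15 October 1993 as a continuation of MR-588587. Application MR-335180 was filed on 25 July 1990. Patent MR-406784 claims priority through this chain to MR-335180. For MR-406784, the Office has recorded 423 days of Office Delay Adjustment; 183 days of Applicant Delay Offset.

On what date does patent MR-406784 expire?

Earliest priority filing: 25 July 1990.
Base term: 25 July 1990 + 24 years → 25 July 2014.
Office Delay Adjustment: +423 days → 21 September 2015.
Applicant Delay Offset: −183 days → 22 March 2015.

March 22, 2015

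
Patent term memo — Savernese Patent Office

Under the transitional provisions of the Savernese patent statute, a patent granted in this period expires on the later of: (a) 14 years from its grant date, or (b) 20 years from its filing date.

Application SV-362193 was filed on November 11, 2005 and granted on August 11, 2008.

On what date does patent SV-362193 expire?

(a) grant + 14 years → 11 August 2022.
(b) filing + 20 years → 11 November 2025.
Later of the two: 11 November 2025.

2025-11-11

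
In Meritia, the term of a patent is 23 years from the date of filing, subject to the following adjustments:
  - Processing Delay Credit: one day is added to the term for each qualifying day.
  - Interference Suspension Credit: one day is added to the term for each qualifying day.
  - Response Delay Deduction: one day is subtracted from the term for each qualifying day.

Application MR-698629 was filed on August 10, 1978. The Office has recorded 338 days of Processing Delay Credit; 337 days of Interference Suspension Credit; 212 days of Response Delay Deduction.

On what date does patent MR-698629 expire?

Base term: filing date + 23 years → 10 August 2001.
Processing Delay Credit: +338 days → 14 July 2002.
Interference Suspension Credit: +337 days → 16 June 2003.
Response Delay Deduction: −212 days → 16 November 2002.

November 16, 2002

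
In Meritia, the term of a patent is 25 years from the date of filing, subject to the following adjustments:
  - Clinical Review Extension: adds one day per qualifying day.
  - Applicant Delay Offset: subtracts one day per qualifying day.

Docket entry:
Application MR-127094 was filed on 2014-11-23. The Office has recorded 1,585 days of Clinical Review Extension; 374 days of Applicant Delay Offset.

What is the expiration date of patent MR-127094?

March 18, 2043

Base term: filing date + 25 years → 23 November 2039.
Clinical Review Extension: +1585 days → 26 March 2044.
Applicant Delay Offset: −374 days → 18 March 2043.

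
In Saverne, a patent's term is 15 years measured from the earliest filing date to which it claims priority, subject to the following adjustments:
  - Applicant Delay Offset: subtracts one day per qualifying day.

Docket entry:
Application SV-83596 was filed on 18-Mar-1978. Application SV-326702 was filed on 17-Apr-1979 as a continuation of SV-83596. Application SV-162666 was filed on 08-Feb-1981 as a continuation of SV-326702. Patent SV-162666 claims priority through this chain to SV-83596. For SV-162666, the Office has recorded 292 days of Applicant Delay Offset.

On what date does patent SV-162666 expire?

May 30, 1992

Earliest priority filing: 18 March 1978.
Base term: 18 March 1978 + 15 years → 18 March 1993.
Applicant Delay Offset: −292 days → 30 May 1992.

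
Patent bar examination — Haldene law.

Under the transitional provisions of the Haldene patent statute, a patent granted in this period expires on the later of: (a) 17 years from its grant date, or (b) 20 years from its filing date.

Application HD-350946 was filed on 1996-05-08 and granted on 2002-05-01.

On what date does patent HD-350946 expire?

(a) grant + 17 years → 1 May 2019.
(b) filing + 20 years → 8 May 2016.
Later of the two: 1 May 2019.

2019-05-01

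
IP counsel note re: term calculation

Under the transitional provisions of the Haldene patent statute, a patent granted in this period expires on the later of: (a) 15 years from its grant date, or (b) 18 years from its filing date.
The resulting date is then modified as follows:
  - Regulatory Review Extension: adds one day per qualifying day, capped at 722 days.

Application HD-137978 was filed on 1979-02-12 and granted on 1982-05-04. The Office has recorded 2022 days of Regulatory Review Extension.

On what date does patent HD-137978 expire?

April 26, 1999

(a) grant + 15 years → 4 May 1997.
(b) filing + 18 years → 12 February 1997.
Later of the two: 4 May 1997.
Regulatory Review Extension: 2022 days claimed exceeds the 722-day cap, so +722 days → 26 April 1999.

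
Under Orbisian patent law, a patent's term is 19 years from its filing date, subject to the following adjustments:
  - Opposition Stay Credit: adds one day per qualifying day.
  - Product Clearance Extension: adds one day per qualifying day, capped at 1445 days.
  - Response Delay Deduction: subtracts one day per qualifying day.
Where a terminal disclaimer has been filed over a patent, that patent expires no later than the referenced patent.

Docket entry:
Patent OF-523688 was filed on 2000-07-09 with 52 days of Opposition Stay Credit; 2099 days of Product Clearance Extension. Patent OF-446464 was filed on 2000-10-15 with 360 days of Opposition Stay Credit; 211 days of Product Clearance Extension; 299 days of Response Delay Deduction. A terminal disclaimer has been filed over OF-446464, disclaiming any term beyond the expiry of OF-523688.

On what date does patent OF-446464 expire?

Natural term of OF-446464:
  Base: filing + 19 years → 15 October 2019.
  Opposition Stay Credit: +360 days → 9 October 2020.
  Product Clearance Extension: 211 days (within the 1445-day cap) → +211 days → 8 May 2021.
  Response Delay Deduction: −299 days → 13 July 2020.
Expiry of referenced patent OF-523688:
  Base: filing + 19 years → 9 July 2019.
  Opposition Stay Credit: +52 days → 30 August 2019.
  Product Clearance Extension: 2099 days claimed exceeds the 1445-day cap, so +1445 days → 14 August 2023.
Terminal disclaimer: OF-446464 expires on the earlier of 13 July 2020 and 14 August 2023.

2020-07-13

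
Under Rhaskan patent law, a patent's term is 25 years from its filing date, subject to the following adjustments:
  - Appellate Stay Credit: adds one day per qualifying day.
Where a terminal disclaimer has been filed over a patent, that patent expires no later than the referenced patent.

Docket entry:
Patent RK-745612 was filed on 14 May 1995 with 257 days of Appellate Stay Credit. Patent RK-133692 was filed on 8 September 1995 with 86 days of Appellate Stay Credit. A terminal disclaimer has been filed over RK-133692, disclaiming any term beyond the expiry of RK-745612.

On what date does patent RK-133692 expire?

Natural term of RK-133692:
  Base: filing + 25 years → 8 September 2020.
  Appellate Stay Credit: +86 days → 3 December 2020.
Expiry of referenced patent RK-745612:
  Base: filing + 25 years → 14 May 2020.
  Appellate Stay Credit: +257 days → 26 January 2021.
Terminal disclaimer: RK-133692 expires on the earlier of 3 December 2020 and 26 January 2021.

December 3, 2020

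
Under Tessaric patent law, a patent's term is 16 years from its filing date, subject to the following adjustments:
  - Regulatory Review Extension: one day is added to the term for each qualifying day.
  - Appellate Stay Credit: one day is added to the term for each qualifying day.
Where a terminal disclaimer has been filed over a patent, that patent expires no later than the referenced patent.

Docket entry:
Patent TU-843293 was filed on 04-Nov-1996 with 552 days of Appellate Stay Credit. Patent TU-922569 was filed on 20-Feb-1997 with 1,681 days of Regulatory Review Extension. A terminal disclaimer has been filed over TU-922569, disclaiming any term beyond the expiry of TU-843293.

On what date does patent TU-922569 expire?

Natural term of TU-922569:
  Base: filing + 16 years → 20 February 2013.
  Regulatory Review Extension: +1681 days → 28 September 2017.
Expiry of referenced patent TU-843293:
  Base: filing + 16 years → 4 November 2012.
  Appellate Stay Credit: +552 days → 10 May 2014.
Terminal disclaimer: TU-922569 expires on the earlier of 28 September 2017 and 10 May 2014.

May 10, 2014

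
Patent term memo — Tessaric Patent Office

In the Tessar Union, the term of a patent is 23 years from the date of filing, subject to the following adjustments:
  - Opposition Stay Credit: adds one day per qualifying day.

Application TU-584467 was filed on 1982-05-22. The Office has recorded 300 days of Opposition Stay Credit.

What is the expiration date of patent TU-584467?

Base term: filing date + 23 years → 22 May 2005.
Opposition Stay Credit: +300 days → 18 March 2006.

2006-03-18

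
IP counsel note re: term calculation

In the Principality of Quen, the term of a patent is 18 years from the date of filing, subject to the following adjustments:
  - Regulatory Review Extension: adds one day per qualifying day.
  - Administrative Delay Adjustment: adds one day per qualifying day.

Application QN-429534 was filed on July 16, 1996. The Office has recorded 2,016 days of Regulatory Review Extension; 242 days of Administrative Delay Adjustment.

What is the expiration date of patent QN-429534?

Base term: filing date + 18 years → 16 July 2014.
Regulatory Review Extension: +2016 days → 22 January 2020.
Administrative Delay Adjustment: +242 days → 20 September 2020.

September 20, 2020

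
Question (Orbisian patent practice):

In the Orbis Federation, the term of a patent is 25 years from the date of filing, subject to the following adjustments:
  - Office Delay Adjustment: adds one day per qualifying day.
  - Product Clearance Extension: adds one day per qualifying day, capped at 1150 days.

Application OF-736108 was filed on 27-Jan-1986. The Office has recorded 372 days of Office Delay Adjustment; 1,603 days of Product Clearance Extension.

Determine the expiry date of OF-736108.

2015-03-29

Base term: filing date + 25 years → 27 January 2011.
Office Delay Adjustment: +372 days → 3 February 2012.
Product Clearance Extension: 1603 days claimed exceeds the 1150-day cap, so +1150 days → 29 March 2015.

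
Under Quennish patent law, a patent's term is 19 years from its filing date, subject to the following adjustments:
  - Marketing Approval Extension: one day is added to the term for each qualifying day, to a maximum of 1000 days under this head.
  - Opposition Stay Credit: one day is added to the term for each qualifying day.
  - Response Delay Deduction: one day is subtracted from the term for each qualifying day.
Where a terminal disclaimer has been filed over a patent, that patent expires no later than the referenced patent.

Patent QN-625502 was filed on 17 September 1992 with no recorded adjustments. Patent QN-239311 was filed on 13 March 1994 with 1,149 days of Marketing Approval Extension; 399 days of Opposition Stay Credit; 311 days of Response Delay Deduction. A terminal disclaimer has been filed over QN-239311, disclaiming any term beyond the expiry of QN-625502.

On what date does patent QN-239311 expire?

Natural term of QN-239311:
  Base: filing + 19 years → 13 March 2013.
  Marketing Approval Extension: 1149 days claimed exceeds the 1000-day cap, so +1000 days → 8 December 2015.
  Opposition Stay Credit: +399 days → 10 January 2017.
  Response Delay Deduction: −311 days → 5 March 2016.
Expiry of referenced patent QN-625502:
  Base: filing + 19 years → 17 September 2011.
Terminal disclaimer: QN-239311 expires on the earlier of 5 March 2016 and 17 September 2011.

September 17, 2011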